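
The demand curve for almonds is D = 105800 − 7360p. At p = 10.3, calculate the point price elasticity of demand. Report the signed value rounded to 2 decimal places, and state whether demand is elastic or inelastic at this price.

dD/dp = −7360. At p = 10.3, D = 105800 − 7360(10.3) = 29992.
Ed = (dD/dp)·(p/D) = −7360 × (10.3/29992) = -2.5276…
|Ed| = 2.53 > 1, so demand is elastic.

-2.53; elastic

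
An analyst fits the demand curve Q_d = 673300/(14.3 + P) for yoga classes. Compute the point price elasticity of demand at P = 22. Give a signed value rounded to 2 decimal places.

-0.61

dQ_d/dP = −673300/(14.3 + P)² = -510.97. At P = 22, Q_d = 18548.2.
Ed = (dQ_d/dP)·(P/Q_d) = (-510.97) × (22/18548.2) = -0.6060…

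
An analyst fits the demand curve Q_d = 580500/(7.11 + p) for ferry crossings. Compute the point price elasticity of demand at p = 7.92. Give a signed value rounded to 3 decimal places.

dQ_d/dp = −580500/(7.11 + p)² = -2569.71. At p = 7.92, Q_d = 38622.8.
Ed = (dQ_d/dp)·(p/Q_d) = (-2569.71) × (7.92/38622.8) = -0.52694…

-0.527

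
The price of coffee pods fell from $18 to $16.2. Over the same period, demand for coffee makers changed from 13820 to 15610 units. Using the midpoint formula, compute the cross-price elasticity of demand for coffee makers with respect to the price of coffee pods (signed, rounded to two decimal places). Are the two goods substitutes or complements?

-1.16; complements

%ΔQ_{coffee makers} = (15610 − 13820)/avg = 1790/14715 = 0.121644…
%ΔP_{coffee pods} = (16.2 − 18)/avg = -1.8/17.1 = -0.105263…
E_cross = (1790/14715) / (-1.8/17.1) = -1.1556…
E_cross < 0 ⇒ the goods are complements.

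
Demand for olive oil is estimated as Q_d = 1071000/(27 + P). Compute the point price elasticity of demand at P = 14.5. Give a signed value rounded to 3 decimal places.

dQ_d/dP = −1071000/(27 + P)² = -621.861. At P = 14.5, Q_d = 25807.2.
Ed = (dQ_d/dP)·(P/Q_d) = (-621.861) × (14.5/25807.2) = -0.34939…

-0.349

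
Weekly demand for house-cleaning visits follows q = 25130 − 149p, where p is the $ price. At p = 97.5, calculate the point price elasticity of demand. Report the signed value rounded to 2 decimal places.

dq/dp = −149. At p = 97.5, q = 25130 − 149(97.5) = 10602.5.
Ed = (dq/dp)·(p/q) = −149 × (97.5/10602.5) = -1.3701…

-1.37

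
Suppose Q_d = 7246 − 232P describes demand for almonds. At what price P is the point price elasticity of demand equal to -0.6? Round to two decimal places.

Ed = −232P/(7246 − 232P). Set this equal to -0.6:
232P = 0.6·(7246 − 232P) ⇒ 232P(1 + 0.6) = 0.6·7246
P = 0.6·7246 / (232·1.6) = 11.7122…

11.71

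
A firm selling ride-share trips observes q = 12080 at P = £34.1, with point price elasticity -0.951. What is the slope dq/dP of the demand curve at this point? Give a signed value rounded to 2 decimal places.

-336.89

Ed = (dq/dP)·(P/q) ⇒ dq/dP = Ed·q/P = (-0.951)·12080/34.1 = -336.8938…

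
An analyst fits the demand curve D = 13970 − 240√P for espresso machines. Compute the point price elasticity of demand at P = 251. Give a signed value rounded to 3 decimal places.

-0.187

dD/dP = −240/(2√P) = -7.57433. At P = 251, D = 10167.7.
Ed = (dD/dP)·(P/D) = (-7.57433) × (251/10167.7) = -0.18698…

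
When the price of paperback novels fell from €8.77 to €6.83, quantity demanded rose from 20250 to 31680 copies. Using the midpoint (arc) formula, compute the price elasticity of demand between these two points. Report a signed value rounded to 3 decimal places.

-1.770

%ΔQ = (31680 − 20250) / [(20250 + 31680)/2] = 11430/25965 = 0.440207…
%ΔP = (6.83 − 8.77) / [(8.77 + 6.83)/2] = -1.94/7.8 = -0.248717…
Arc Ed = %ΔQ / %ΔP = (11430/25965) / (-1.94/7.8) = -1.76990…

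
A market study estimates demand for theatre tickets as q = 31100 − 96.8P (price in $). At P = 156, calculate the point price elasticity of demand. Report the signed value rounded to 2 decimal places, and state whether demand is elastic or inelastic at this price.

dq/dP = −96.8. At P = 156, q = 31100 − 96.8(156) = 15999.2.
Ed = (dq/dP)·(P/q) = −96.8 × (156/15999.2) = -0.9438…
|Ed| = 0.94 < 1, so demand is inelastic.

-0.94; inelastic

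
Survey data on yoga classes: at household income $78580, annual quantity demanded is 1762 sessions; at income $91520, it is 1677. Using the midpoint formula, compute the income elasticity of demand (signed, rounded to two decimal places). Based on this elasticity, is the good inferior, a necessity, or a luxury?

%ΔQ = (1677 − 1762)/[( 1762 + 1677)/2] = -85/1719.5 = -0.049432…
%ΔIncome = (91520 − 78580)/[( 78580 + 91520)/2] = 12940/85050 = 0.152145…
E_income = (-85/1719.5) / (12940/85050) = -0.3249…
E_income < 0 ⇒ inferior good.

-0.32; inferior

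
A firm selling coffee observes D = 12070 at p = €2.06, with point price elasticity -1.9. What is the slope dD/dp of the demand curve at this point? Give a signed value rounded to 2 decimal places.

-11132.52

Ed = (dD/dp)·(p/D) ⇒ dD/dp = Ed·D/p = (-1.9)·12070/2.06 = -11132.5242…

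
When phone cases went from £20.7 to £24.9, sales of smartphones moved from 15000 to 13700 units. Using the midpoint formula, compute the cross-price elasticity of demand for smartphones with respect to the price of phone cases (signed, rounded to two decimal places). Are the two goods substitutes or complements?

%ΔQ_{smartphones} = (13700 − 15000)/avg = -1300/14350 = -0.090592…
%ΔP_{phone cases} = (24.9 − 20.7)/avg = 4.2/22.8 = 0.184210…
E_cross = (-1300/14350) / (4.2/22.8) = -0.4917…
E_cross < 0 ⇒ the goods are complements.

-0.49; complements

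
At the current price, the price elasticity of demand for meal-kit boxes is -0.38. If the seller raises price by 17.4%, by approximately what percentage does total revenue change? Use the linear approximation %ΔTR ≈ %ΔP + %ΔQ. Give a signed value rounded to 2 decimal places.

%ΔQ ≈ Ed × %ΔP = (-0.38) × (+17.4%) = -6.6120%
%ΔTR ≈ %ΔP + %ΔQ = (+17.4%) + (-6.6120%) = +10.7880%

+10.79%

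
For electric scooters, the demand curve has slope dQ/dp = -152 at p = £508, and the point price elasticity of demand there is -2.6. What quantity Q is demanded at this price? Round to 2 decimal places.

Ed = (dQ/dp)·(p/Q) ⇒ Q = (dQ/dp)·p/Ed = (-152)·508/(-2.6) = 29698.4615…

29698.46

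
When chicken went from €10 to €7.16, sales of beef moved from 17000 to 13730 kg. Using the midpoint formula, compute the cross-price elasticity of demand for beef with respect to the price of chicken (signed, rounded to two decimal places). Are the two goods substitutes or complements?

%ΔQ_{beef} = (13730 − 17000)/avg = -3270/15365 = -0.212821…
%ΔP_{chicken} = (7.16 − 10)/avg = -2.84/8.58 = -0.331002…
E_cross = (-3270/15365) / (-2.84/8.58) = 0.6429…
E_cross > 0 ⇒ the goods are substitutes.

0.64; substitutes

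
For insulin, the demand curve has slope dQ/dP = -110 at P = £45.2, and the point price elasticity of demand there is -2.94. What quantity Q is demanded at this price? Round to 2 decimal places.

1691.16

Ed = (dQ/dP)·(P/Q) ⇒ Q = (dQ/dP)·P/Ed = (-110)·45.2/(-2.94) = 1691.1564…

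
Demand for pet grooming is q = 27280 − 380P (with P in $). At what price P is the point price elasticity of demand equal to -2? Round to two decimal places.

47.86

Ed = −380P/(27280 − 380P). Set this equal to -2:
380P = 2·(27280 − 380P) ⇒ 380P(1 + 2) = 2·27280
P = 2·27280 / (380·3) = 47.8596…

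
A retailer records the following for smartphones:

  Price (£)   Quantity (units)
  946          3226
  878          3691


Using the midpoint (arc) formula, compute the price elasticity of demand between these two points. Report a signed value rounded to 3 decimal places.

-1.803

%ΔQ = (3691 − 3226) / [(3226 + 3691)/2] = 465/3458.5 = 0.134451…
%ΔP = (878 − 946) / [(946 + 878)/2] = -68/912 = -0.074561…
Arc Ed = %ΔQ / %ΔP = (465/3458.5) / (-68/912) = -1.80322…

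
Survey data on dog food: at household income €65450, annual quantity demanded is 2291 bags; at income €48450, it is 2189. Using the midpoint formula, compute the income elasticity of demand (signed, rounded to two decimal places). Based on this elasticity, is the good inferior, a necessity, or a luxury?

%ΔQ = (2189 − 2291)/[( 2291 + 2189)/2] = -102/2240 = -0.045535…
%ΔIncome = (48450 − 65450)/[( 65450 + 48450)/2] = -17000/56950 = -0.298507…
E_income = (-102/2240) / (-17000/56950) = 0.1525…
0 < E_income < 1 ⇒ normal good, necessity.

0.15; necessity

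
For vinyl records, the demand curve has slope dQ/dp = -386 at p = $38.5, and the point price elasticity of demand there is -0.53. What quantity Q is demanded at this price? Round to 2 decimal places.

28039.62

Ed = (dQ/dp)·(p/Q) ⇒ Q = (dQ/dp)·p/Ed = (-386)·38.5/(-0.53) = 28039.6226…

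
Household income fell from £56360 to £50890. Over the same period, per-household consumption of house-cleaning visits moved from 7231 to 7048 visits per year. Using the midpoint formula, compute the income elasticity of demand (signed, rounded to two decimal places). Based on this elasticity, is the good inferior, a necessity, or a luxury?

0.25; necessity

%ΔQ = (7048 − 7231)/[( 7231 + 7048)/2] = -183/7139.5 = -0.025632…
%ΔIncome = (50890 − 56360)/[( 56360 + 50890)/2] = -5470/53625 = -0.102004…
E_income = (-183/7139.5) / (-5470/53625) = 0.2512…
0 < E_income < 1 ⇒ normal good, necessity.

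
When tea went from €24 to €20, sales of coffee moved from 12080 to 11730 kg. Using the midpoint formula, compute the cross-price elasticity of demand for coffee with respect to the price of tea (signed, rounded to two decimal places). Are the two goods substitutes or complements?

%ΔQ_{coffee} = (11730 − 12080)/avg = -350/11905 = -0.029399…
%ΔP_{tea} = (20 − 24)/avg = -4/22 = -0.181818…
E_cross = (-350/11905) / (-4/22) = 0.1616…
E_cross > 0 ⇒ the goods are substitutes.

0.16; substitutes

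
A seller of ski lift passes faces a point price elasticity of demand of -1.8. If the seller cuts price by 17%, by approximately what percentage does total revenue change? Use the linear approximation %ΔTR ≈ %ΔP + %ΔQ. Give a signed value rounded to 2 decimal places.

+13.60%

%ΔQ ≈ Ed × %ΔP = (-1.8) × (-17%) = +30.6000%
%ΔTR ≈ %ΔP + %ΔQ = (-17%) + (+30.6000%) = +13.6000%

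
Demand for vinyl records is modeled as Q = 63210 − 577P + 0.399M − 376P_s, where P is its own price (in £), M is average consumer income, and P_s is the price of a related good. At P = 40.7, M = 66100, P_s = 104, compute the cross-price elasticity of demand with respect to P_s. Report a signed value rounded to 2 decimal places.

-1.45

At the given values, Q = 63210 − 577(40.7) + 0.399(66100) − 376(104) = 26996.
∂Q/∂P_s = -376.
E = (-376) × (104/26996) = -1.4485…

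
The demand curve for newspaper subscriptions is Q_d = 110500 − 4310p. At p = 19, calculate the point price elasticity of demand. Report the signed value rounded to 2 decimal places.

dQ_d/dp = −4310. At p = 19, Q_d = 110500 − 4310(19) = 28610.
Ed = (dQ_d/dp)·(p/Q_d) = −4310 × (19/28610) = -2.8622…

-2.86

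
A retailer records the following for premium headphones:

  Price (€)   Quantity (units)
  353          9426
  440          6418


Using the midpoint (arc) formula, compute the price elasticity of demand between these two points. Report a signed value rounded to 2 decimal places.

%ΔQ = (6418 − 9426) / [(9426 + 6418)/2] = -3008/7922 = -0.379702…
%ΔP = (440 − 353) / [(353 + 440)/2] = 87/396.5 = 0.219419…
Arc Ed = %ΔQ / %ΔP = (-3008/7922) / (87/396.5) = -1.7304…

-1.73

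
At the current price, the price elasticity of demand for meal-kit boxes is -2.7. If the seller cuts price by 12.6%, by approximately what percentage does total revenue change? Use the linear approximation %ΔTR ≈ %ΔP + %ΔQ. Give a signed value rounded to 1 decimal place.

%ΔQ ≈ Ed × %ΔP = (-2.7) × (-12.6%) = +34.0200%
%ΔTR ≈ %ΔP + %ΔQ = (-12.6%) + (+34.0200%) = +21.4200%

+21.4%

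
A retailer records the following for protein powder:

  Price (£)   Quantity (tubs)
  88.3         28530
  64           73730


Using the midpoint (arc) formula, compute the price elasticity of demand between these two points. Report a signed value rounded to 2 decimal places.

-2.77

%ΔQ = (73730 − 28530) / [(28530 + 73730)/2] = 45200/51130 = 0.884021…
%ΔP = (64 − 88.3) / [(88.3 + 64)/2] = -24.3/76.15 = -0.319107…
Arc Ed = %ΔQ / %ΔP = (45200/51130) / (-24.3/76.15) = -2.7702…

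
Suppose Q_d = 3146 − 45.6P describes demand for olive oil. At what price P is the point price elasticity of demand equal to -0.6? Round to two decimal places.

Ed = −45.6P/(3146 − 45.6P). Set this equal to -0.6:
45.6P = 0.6·(3146 − 45.6P) ⇒ 45.6P(1 + 0.6) = 0.6·3146
P = 0.6·3146 / (45.6·1.6) = 25.8717…

25.87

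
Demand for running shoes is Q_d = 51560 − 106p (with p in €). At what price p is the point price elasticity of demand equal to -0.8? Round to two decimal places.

216.18

Ed = −106p/(51560 − 106p). Set this equal to -0.8:
106p = 0.8·(51560 − 106p) ⇒ 106p(1 + 0.8) = 0.8·51560
p = 0.8·51560 / (106·1.8) = 216.1844…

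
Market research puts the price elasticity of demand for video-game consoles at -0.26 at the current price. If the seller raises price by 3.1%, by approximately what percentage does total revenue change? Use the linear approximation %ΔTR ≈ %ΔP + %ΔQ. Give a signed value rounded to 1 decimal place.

%ΔQ ≈ Ed × %ΔP = (-0.26) × (+3.1%) = -0.8060%
%ΔTR ≈ %ΔP + %ΔQ = (+3.1%) + (-0.8060%) = +2.2940%

+2.3%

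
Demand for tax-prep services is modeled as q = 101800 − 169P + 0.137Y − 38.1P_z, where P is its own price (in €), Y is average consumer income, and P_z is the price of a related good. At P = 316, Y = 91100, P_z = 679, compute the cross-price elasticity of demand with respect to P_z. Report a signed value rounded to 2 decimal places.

-0.74

At the given values, q = 101800 − 169(316) + 0.137(91100) − 38.1(679) = 35006.8.
∂q/∂P_z = -38.1.
E = (-38.1) × (679/35006.8) = -0.7389…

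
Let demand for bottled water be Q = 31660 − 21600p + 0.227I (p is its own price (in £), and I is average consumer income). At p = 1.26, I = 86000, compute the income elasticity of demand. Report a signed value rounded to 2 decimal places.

0.81

At the given values, Q = 31660 − 21600(1.26) + 0.227(86000) = 23966.
∂Q/∂I = 0.227.
E = (0.227) × (86000/23966) = 0.8145…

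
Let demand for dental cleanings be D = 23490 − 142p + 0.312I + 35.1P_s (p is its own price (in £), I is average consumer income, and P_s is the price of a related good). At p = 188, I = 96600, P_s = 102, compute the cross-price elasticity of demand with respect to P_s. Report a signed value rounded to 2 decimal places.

At the given values, D = 23490 − 142(188) + 0.312(96600) + 35.1(102) = 30513.4.
∂D/∂P_s = 35.1.
E = (35.1) × (102/30513.4) = 0.1173…

0.12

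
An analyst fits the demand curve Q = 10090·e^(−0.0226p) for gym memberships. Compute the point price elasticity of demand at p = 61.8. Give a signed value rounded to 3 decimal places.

-1.397

dQ/dp = −0.0226·Q = -56.4195. At p = 61.8, Q = 2496.44.
Ed = (dQ/dp)·(p/Q) = (-56.4195) × (61.8/2496.44) = -1.39668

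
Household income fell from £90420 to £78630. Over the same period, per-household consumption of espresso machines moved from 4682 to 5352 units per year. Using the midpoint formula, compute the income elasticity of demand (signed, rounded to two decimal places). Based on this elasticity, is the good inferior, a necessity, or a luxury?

%ΔQ = (5352 − 4682)/[( 4682 + 5352)/2] = 670/5017 = 0.133545…
%ΔIncome = (78630 − 90420)/[( 90420 + 78630)/2] = -11790/84525 = -0.139485…
E_income = (670/5017) / (-11790/84525) = -0.9574…
E_income < 0 ⇒ inferior good.

-0.96; inferior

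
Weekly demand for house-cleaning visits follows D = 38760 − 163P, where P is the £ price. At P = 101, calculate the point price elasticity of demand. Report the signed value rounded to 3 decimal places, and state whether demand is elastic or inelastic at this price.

-0.738; inelastic

dD/dP = −163. At P = 101, D = 38760 − 163(101) = 22297.
Ed = (dD/dP)·(P/D) = −163 × (101/22297) = -0.73835…
|Ed| = 0.738 < 1, so demand is inelastic.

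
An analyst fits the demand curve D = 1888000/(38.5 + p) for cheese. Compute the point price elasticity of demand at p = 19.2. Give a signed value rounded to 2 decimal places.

dD/dp = −1888000/(38.5 + p)² = -567.088. At p = 19.2, D = 32721.
Ed = (dD/dp)·(p/D) = (-567.088) × (19.2/32721) = -0.3327…

-0.33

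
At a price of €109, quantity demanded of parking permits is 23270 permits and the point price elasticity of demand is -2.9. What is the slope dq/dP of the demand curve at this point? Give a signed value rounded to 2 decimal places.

Ed = (dq/dP)·(P/q) ⇒ dq/dP = Ed·q/P = (-2.9)·23270/109 = -619.1100…

-619.11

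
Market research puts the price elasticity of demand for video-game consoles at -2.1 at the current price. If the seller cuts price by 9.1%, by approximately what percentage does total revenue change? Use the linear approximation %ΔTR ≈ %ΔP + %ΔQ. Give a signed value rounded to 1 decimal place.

%ΔQ ≈ Ed × %ΔP = (-2.1) × (-9.1%) = +19.1100%
%ΔTR ≈ %ΔP + %ΔQ = (-9.1%) + (+19.1100%) = +10.0100%

+10.0%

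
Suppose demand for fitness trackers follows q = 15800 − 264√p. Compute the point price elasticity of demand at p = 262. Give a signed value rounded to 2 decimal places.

dq/dp = −264/(2√p) = -8.15499. At p = 262, q = 11526.8.
Ed = (dq/dp)·(p/q) = (-8.15499) × (262/11526.8) = -0.1853…

-0.19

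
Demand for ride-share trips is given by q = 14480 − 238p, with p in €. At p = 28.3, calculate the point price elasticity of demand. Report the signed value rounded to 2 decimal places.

-0.87

dq/dp = −238. At p = 28.3, q = 14480 − 238(28.3) = 7744.6.
Ed = (dq/dp)·(p/q) = −238 × (28.3/7744.6) = -0.8696…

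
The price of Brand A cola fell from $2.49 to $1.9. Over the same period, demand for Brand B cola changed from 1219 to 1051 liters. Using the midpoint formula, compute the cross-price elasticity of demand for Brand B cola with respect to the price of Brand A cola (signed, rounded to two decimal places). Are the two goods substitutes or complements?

0.55; substitutes

%ΔQ_{Brand B cola} = (1051 − 1219)/avg = -168/1135 = -0.148017…
%ΔP_{Brand A cola} = (1.9 − 2.49)/avg = -0.59/2.195 = -0.268792…
E_cross = (-168/1135) / (-0.59/2.195) = 0.5506…
E_cross > 0 ⇒ the goods are substitutes.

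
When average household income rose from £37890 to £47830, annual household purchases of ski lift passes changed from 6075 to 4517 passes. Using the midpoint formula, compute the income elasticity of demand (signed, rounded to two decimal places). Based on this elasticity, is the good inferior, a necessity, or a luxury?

%ΔQ = (4517 − 6075)/[( 6075 + 4517)/2] = -1558/5296 = -0.294184…
%ΔIncome = (47830 − 37890)/[( 37890 + 47830)/2] = 9940/42860 = 0.231917…
E_income = (-1558/5296) / (9940/42860) = -1.2684…
E_income < 0 ⇒ inferior good.

-1.27; inferior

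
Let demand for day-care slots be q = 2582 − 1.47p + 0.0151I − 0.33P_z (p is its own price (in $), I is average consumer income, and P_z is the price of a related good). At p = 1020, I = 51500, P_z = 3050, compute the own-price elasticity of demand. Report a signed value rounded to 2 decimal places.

-1.76

At the given values, q = 2582 − 1.47(1020) + 0.0151(51500) − 0.33(3050) = 853.75.
∂q/∂p = −1.47.
E = (-1.47) × (1020/853.75) = -1.7562…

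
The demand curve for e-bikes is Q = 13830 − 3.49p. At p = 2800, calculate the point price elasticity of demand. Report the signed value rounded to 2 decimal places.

-2.41

dQ/dp = −3.49. At p = 2800, Q = 13830 − 3.49(2800) = 4058.
Ed = (dQ/dp)·(p/Q) = −3.49 × (2800/4058) = -2.4080…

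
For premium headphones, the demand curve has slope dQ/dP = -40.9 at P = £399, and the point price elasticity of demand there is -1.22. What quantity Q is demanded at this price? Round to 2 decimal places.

13376.31

Ed = (dQ/dP)·(P/Q) ⇒ Q = (dQ/dP)·P/Ed = (-40.9)·399/(-1.22) = 13376.3114…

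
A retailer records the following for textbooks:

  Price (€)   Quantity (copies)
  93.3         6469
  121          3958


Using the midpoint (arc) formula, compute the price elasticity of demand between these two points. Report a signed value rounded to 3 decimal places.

-1.863

%ΔQ = (3958 − 6469) / [(6469 + 3958)/2] = -2511/5213.5 = -0.481634…
%ΔP = (121 − 93.3) / [(93.3 + 121)/2] = 27.7/107.15 = 0.258516…
Arc Ed = %ΔQ / %ΔP = (-2511/5213.5) / (27.7/107.15) = -1.86307…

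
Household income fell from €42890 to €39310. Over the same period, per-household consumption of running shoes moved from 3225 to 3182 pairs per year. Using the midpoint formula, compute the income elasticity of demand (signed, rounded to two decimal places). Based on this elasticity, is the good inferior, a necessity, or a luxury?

%ΔQ = (3182 − 3225)/[( 3225 + 3182)/2] = -43/3203.5 = -0.013422…
%ΔIncome = (39310 − 42890)/[( 42890 + 39310)/2] = -3580/41100 = -0.087104…
E_income = (-43/3203.5) / (-3580/41100) = 0.1540…
0 < E_income < 1 ⇒ normal good, necessity.

0.15; necessity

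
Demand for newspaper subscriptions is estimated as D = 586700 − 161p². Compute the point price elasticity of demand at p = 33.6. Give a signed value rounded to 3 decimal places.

dD/dp = −2·161·p = -10819.2. At p = 33.6, D = 404937.44.
Ed = (dD/dp)·(p/D) = (-10819.2) × (33.6/404937.44) = -0.89773…

-0.898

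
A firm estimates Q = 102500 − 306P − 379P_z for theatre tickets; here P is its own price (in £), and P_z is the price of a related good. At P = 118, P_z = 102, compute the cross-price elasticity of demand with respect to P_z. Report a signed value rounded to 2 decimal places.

-1.39

At the given values, Q = 102500 − 306(118) − 379(102) = 27734.
∂Q/∂P_z = -379.
E = (-379) × (102/27734) = -1.3938…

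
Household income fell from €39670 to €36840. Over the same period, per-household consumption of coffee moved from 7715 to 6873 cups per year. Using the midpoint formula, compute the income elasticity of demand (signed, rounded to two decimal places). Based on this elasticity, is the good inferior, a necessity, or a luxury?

1.56; luxury

%ΔQ = (6873 − 7715)/[( 7715 + 6873)/2] = -842/7294 = -0.115437…
%ΔIncome = (36840 − 39670)/[( 39670 + 36840)/2] = -2830/38255 = -0.073977…
E_income = (-842/7294) / (-2830/38255) = 1.5604…
E_income > 1 ⇒ normal good, luxury.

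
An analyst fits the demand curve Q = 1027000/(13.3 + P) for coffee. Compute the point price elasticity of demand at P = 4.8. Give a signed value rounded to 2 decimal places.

-0.27

dQ/dP = −1027000/(13.3 + P)² = -3134.82. At P = 4.8, Q = 56740.3.
Ed = (dQ/dP)·(P/Q) = (-3134.82) × (4.8/56740.3) = -0.2651…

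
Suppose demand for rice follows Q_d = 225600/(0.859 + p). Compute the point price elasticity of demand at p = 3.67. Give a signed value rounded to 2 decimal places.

-0.81

dQ_d/dp = −225600/(0.859 + p)² = -10998.5. At p = 3.67, Q_d = 49812.3.
Ed = (dQ_d/dp)·(p/Q_d) = (-10998.5) × (3.67/49812.3) = -0.8103…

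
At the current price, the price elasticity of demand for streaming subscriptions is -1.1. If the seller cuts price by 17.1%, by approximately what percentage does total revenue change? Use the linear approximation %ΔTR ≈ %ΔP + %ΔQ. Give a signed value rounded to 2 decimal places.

%ΔQ ≈ Ed × %ΔP = (-1.1) × (-17.1%) = +18.8100%
%ΔTR ≈ %ΔP + %ΔQ = (-17.1%) + (+18.8100%) = +1.7100%

+1.71%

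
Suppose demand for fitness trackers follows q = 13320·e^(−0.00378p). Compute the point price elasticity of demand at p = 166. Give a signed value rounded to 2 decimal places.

dq/dp = −0.00378·q = -26.8834. At p = 166, q = 7112.02.
Ed = (dq/dp)·(p/q) = (-26.8834) × (166/7112.02) = -0.6274…

-0.63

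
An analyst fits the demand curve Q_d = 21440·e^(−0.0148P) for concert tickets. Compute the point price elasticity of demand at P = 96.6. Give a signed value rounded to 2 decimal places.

dQ_d/dP = −0.0148·Q_d = -75.9599. At P = 96.6, Q_d = 5132.43.
Ed = (dQ_d/dP)·(P/Q_d) = (-75.9599) × (96.6/5132.43) = -1.4296…

-1.43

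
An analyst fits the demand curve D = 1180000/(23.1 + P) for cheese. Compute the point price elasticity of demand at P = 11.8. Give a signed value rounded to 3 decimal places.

-0.338

dD/dP = −1180000/(23.1 + P)² = -968.793. At P = 11.8, D = 33810.9.
Ed = (dD/dP)·(P/D) = (-968.793) × (11.8/33810.9) = -0.33810…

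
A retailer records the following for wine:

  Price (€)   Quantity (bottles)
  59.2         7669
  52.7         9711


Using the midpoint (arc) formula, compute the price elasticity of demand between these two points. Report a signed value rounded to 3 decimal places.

%ΔQ = (9711 − 7669) / [(7669 + 9711)/2] = 2042/8690 = 0.234982…
%ΔP = (52.7 − 59.2) / [(59.2 + 52.7)/2] = -6.5/55.95 = -0.116175…
Arc Ed = %ΔQ / %ΔP = (2042/8690) / (-6.5/55.95) = -2.02265…

-2.023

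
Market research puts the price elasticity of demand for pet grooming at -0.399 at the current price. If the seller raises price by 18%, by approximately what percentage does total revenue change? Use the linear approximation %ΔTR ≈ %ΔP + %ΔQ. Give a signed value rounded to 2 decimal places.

%ΔQ ≈ Ed × %ΔP = (-0.399) × (+18%) = -7.1820%
%ΔTR ≈ %ΔP + %ΔQ = (+18%) + (-7.1820%) = +10.8180%

+10.82%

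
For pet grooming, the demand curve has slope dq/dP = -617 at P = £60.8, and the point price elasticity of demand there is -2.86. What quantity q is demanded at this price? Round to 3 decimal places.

Ed = (dq/dP)·(P/q) ⇒ q = (dq/dP)·P/Ed = (-617)·60.8/(-2.86) = 13116.64335…

13116.643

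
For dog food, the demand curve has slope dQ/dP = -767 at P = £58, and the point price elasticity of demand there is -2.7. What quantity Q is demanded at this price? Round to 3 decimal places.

16476.296

Ed = (dQ/dP)·(P/Q) ⇒ Q = (dQ/dP)·P/Ed = (-767)·58/(-2.7) = 16476.29629…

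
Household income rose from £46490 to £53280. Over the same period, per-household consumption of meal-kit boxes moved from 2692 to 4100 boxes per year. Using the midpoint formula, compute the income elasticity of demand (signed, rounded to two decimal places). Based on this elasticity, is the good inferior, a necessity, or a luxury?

%ΔQ = (4100 − 2692)/[( 2692 + 4100)/2] = 1408/3396 = 0.414605…
%ΔIncome = (53280 − 46490)/[( 46490 + 53280)/2] = 6790/49885 = 0.136113…
E_income = (1408/3396) / (6790/49885) = 3.0460…
E_income > 1 ⇒ normal good, luxury.

3.05; luxury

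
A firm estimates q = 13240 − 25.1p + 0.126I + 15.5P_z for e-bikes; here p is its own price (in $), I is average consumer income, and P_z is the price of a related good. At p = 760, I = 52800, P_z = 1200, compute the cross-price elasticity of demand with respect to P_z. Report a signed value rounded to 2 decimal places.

0.96

At the given values, q = 13240 − 25.1(760) + 0.126(52800) + 15.5(1200) = 19416.8.
∂q/∂P_z = 15.5.
E = (15.5) × (1200/19416.8) = 0.9579…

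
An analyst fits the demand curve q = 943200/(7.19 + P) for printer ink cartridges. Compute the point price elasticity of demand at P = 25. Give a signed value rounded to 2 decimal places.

-0.78

dq/dP = −943200/(7.19 + P)² = -910.252. At P = 25, q = 29301.
Ed = (dq/dP)·(P/q) = (-910.252) × (25/29301) = -0.7766…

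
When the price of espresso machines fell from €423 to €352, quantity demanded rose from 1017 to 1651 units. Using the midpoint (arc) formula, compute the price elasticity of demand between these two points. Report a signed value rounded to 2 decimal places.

-2.59

%ΔQ = (1651 − 1017) / [(1017 + 1651)/2] = 634/1334 = 0.475262…
%ΔP = (352 − 423) / [(423 + 352)/2] = -71/387.5 = -0.183225…
Arc Ed = %ΔQ / %ΔP = (634/1334) / (-71/387.5) = -2.5938…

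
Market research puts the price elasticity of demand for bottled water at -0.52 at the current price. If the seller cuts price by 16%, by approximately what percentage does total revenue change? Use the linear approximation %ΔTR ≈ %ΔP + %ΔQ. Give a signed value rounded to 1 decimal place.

%ΔQ ≈ Ed × %ΔP = (-0.52) × (-16%) = +8.3200%
%ΔTR ≈ %ΔP + %ΔQ = (-16%) + (+8.3200%) = -7.6800%

-7.7%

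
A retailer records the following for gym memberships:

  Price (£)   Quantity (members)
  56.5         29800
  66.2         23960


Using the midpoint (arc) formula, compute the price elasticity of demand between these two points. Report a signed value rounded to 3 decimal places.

-1.374

%ΔQ = (23960 − 29800) / [(29800 + 23960)/2] = -5840/26880 = -0.217261…
%ΔP = (66.2 − 56.5) / [(56.5 + 66.2)/2] = 9.7/61.35 = 0.158109…
Arc Ed = %ΔQ / %ΔP = (-5840/26880) / (9.7/61.35) = -1.37412…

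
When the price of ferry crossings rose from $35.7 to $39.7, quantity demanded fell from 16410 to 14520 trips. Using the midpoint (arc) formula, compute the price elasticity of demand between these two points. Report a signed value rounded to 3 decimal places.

-1.152

%ΔQ = (14520 − 16410) / [(16410 + 14520)/2] = -1890/15465 = -0.122211…
%ΔP = (39.7 − 35.7) / [(35.7 + 39.7)/2] = 4/37.7 = 0.106100…
Arc Ed = %ΔQ / %ΔP = (-1890/15465) / (4/37.7) = -1.15184…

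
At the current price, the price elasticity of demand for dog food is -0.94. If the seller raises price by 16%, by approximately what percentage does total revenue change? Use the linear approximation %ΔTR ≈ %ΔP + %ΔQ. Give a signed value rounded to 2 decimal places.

+0.96%

%ΔQ ≈ Ed × %ΔP = (-0.94) × (+16%) = -15.0400%
%ΔTR ≈ %ΔP + %ΔQ = (+16%) + (-15.0400%) = +0.9600%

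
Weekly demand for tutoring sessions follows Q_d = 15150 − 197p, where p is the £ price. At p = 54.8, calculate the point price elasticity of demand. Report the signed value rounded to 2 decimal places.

dQ_d/dp = −197. At p = 54.8, Q_d = 15150 − 197(54.8) = 4354.4.
Ed = (dQ_d/dp)·(p/Q_d) = −197 × (54.8/4354.4) = -2.4792…

-2.48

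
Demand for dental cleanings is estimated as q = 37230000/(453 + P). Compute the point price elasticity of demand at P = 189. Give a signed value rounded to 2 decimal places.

-0.29

dq/dP = −37230000/(453 + P)² = -90.3281. At P = 189, q = 57990.7.
Ed = (dq/dP)·(P/q) = (-90.3281) × (189/57990.7) = -0.2943…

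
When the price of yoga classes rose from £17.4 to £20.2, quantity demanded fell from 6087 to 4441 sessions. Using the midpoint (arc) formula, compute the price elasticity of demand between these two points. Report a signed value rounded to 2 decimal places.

%ΔQ = (4441 − 6087) / [(6087 + 4441)/2] = -1646/5264 = -0.312689…
%ΔP = (20.2 − 17.4) / [(17.4 + 20.2)/2] = 2.8/18.8 = 0.148936…
Arc Ed = %ΔQ / %ΔP = (-1646/5264) / (2.8/18.8) = -2.0994…

-2.10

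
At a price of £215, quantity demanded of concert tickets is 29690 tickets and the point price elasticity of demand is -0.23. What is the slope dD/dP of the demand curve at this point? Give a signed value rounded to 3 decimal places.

-31.761

Ed = (dD/dP)·(P/D) ⇒ dD/dP = Ed·D/P = (-0.23)·29690/215 = -31.76139…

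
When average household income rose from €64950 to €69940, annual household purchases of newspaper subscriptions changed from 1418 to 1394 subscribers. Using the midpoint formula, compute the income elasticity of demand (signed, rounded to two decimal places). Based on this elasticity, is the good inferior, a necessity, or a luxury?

-0.23; inferior

%ΔQ = (1394 − 1418)/[( 1418 + 1394)/2] = -24/1406 = -0.017069…
%ΔIncome = (69940 − 64950)/[( 64950 + 69940)/2] = 4990/67445 = 0.073986…
E_income = (-24/1406) / (4990/67445) = -0.2307…
E_income < 0 ⇒ inferior good.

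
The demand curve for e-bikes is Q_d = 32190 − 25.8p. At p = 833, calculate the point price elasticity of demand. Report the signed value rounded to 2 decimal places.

dQ_d/dp = −25.8. At p = 833, Q_d = 32190 − 25.8(833) = 10698.6.
Ed = (dQ_d/dp)·(p/Q_d) = −25.8 × (833/10698.6) = -2.0088…

-2.01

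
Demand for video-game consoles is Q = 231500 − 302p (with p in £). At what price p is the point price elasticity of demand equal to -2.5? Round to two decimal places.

547.54

Ed = −302p/(231500 − 302p). Set this equal to -2.5:
302p = 2.5·(231500 − 302p) ⇒ 302p(1 + 2.5) = 2.5·231500
p = 2.5·231500 / (302·3.5) = 547.5402…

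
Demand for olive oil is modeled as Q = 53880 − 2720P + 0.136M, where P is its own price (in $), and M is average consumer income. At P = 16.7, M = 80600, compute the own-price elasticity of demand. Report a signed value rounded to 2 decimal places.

At the given values, Q = 53880 − 2720(16.7) + 0.136(80600) = 19417.6.
∂Q/∂P = −2720.
E = (-2720) × (16.7/19417.6) = -2.3393…

-2.34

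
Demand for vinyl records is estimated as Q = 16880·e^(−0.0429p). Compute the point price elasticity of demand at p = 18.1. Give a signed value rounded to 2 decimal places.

-0.78

dQ/dp = −0.0429·Q = -333.123. At p = 18.1, Q = 7765.1.
Ed = (dQ/dp)·(p/Q) = (-333.123) × (18.1/7765.1) = -0.7764…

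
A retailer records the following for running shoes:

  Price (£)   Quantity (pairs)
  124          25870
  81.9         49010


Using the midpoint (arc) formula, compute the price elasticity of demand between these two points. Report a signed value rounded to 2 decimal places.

%ΔQ = (49010 − 25870) / [(25870 + 49010)/2] = 23140/37440 = 0.618055…
%ΔP = (81.9 − 124) / [(124 + 81.9)/2] = -42.1/102.95 = -0.408936…
Arc Ed = %ΔQ / %ΔP = (23140/37440) / (-42.1/102.95) = -1.5113…

-1.51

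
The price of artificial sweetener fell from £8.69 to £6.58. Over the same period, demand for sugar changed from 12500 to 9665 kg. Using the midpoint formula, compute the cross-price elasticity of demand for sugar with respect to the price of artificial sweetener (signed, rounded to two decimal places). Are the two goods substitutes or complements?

%ΔQ_{sugar} = (9665 − 12500)/avg = -2835/11082.5 = -0.255808…
%ΔP_{artificial sweetener} = (6.58 − 8.69)/avg = -2.11/7.635 = -0.276358…
E_cross = (-2835/11082.5) / (-2.11/7.635) = 0.9256…
E_cross > 0 ⇒ the goods are substitutes.

0.93; substitutes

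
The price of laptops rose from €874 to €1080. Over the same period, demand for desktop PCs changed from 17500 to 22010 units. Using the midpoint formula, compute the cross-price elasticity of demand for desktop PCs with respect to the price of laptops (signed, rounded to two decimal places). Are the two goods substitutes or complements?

%ΔQ_{desktop PCs} = (22010 − 17500)/avg = 4510/19755 = 0.228296…
%ΔP_{laptops} = (1080 − 874)/avg = 206/977 = 0.210849…
E_cross = (4510/19755) / (206/977) = 1.0827…
E_cross > 0 ⇒ the goods are substitutes.

1.08; substitutes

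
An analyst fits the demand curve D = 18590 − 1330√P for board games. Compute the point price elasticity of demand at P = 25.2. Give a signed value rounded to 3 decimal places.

dD/dP = −1330/(2√P) = -132.471. At P = 25.2, D = 11913.5.
Ed = (dD/dP)·(P/D) = (-132.471) × (25.2/11913.5) = -0.28021…

-0.280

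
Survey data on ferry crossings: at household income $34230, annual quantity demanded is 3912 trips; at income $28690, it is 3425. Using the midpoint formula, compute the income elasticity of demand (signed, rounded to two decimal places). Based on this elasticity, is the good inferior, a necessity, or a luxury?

0.75; necessity

%ΔQ = (3425 − 3912)/[( 3912 + 3425)/2] = -487/3668.5 = -0.132751…
%ΔIncome = (28690 − 34230)/[( 34230 + 28690)/2] = -5540/31460 = -0.176096…
E_income = (-487/3668.5) / (-5540/31460) = 0.7538…
0 < E_income < 1 ⇒ normal good, necessity.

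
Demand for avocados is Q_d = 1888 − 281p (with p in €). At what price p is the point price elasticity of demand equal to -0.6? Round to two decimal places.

2.52

Ed = −281p/(1888 − 281p). Set this equal to -0.6:
281p = 0.6·(1888 − 281p) ⇒ 281p(1 + 0.6) = 0.6·1888
p = 0.6·1888 / (281·1.6) = 2.5195…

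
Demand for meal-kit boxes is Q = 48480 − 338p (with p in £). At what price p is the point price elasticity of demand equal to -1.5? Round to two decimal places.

86.06

Ed = −338p/(48480 − 338p). Set this equal to -1.5:
338p = 1.5·(48480 − 338p) ⇒ 338p(1 + 1.5) = 1.5·48480
p = 1.5·48480 / (338·2.5) = 86.0591…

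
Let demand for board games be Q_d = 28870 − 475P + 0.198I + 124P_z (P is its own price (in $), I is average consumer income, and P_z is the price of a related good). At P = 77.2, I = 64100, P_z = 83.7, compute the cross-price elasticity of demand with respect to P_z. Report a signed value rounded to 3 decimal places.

At the given values, Q_d = 28870 − 475(77.2) + 0.198(64100) + 124(83.7) = 15270.6.
∂Q_d/∂P_z = 124.
E = (124) × (83.7/15270.6) = 0.67965…

0.680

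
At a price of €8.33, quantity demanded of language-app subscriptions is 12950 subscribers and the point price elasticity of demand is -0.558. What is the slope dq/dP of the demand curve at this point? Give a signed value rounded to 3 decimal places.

Ed = (dq/dP)·(P/q) ⇒ dq/dP = Ed·q/P = (-0.558)·12950/8.33 = -867.47899…

-867.479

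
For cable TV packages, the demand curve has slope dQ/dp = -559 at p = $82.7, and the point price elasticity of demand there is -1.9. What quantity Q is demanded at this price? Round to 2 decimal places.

24331.21

Ed = (dQ/dp)·(p/Q) ⇒ Q = (dQ/dp)·p/Ed = (-559)·82.7/(-1.9) = 24331.2105…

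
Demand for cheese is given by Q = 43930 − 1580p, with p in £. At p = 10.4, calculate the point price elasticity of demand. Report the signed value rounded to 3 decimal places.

dQ/dp = −1580. At p = 10.4, Q = 43930 − 1580(10.4) = 27498.
Ed = (dQ/dp)·(p/Q) = −1580 × (10.4/27498) = -0.59757…

-0.598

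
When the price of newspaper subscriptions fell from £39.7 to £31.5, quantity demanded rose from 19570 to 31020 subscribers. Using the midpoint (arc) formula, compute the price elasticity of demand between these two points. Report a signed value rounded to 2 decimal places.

%ΔQ = (31020 − 19570) / [(19570 + 31020)/2] = 11450/25295 = 0.452658…
%ΔP = (31.5 − 39.7) / [(39.7 + 31.5)/2] = -8.2/35.6 = -0.230337…
Arc Ed = %ΔQ / %ΔP = (11450/25295) / (-8.2/35.6) = -1.9652…

-1.97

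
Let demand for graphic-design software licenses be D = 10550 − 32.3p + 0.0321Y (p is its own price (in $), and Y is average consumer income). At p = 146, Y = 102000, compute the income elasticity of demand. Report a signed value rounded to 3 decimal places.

0.359

At the given values, D = 10550 − 32.3(146) + 0.0321(102000) = 9108.4.
∂D/∂Y = 0.0321.
E = (0.0321) × (102000/9108.4) = 0.35947…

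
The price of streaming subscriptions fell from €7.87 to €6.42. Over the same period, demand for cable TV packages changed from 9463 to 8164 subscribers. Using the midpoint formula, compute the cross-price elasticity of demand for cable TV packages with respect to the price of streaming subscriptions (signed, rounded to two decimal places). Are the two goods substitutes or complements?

0.73; substitutes

%ΔQ_{cable TV packages} = (8164 − 9463)/avg = -1299/8813.5 = -0.147387…
%ΔP_{streaming subscriptions} = (6.42 − 7.87)/avg = -1.45/7.145 = -0.202939…
E_cross = (-1299/8813.5) / (-1.45/7.145) = 0.7262…
E_cross > 0 ⇒ the goods are substitutes.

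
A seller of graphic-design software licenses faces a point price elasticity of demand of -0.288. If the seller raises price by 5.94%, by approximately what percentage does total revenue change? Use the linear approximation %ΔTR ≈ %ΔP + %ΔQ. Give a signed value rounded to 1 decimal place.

%ΔQ ≈ Ed × %ΔP = (-0.288) × (+5.94%) = -1.7107%
%ΔTR ≈ %ΔP + %ΔQ = (+5.94%) + (-1.7107%) = +4.2293%

+4.2%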